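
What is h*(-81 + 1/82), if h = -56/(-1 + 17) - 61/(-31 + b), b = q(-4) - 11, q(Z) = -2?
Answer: 617613/3608 ≈ 171.18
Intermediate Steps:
b = -13 (b = -2 - 11 = -13)
h = -93/44 (h = -56/(-1 + 17) - 61/(-31 - 13) = -56/16 - 61/(-44) = -56*1/16 - 61*(-1/44) = -7/2 + 61/44 = -93/44 ≈ -2.1136)
h*(-81 + 1/82) = -93*(-81 + 1/82)/44 = -93/44*(-6641/82) = 617613/3608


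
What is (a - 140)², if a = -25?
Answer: 27225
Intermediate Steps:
(a - 140)² = (-25 - 140)² = (-165)² = 27225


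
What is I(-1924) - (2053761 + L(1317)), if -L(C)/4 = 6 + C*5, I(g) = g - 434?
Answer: -2029755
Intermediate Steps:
I(g) = -434 + g
L(C) = -24 - 20*C (L(C) = -4*(6 + C*5) = -4*(6 + 5*C) = -24 - 20*C)
I(-1924) - (2053761 + L(1317)) = (-434 - 1924) - (2053761 + (-24 - 20*1317)) = -2358 - (2053761 + (-24 - 26340)) = -2358 - (2053761 - 26364) = -2358 - 1*2027397 = -2358 - 2027397 = -2029755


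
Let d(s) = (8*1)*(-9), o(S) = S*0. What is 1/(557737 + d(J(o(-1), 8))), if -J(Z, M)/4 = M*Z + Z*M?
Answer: 1/557665 ≈ 1.7932e-6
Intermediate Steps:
o(S) = 0
J(Z, M) = -8*M*Z (J(Z, M) = -4*(M*Z + Z*M) = -4*(M*Z + M*Z) = -8*M*Z)
d(s) = -72 (d(s) = 8*(-9) = -72)
1/(557737 + d(J(o(-1), 8))) = 1/(557737 - 72) = 1/557665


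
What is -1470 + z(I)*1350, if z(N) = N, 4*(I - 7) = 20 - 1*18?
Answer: 8655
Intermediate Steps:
I = 15/2 (I = 7 + (20 - 1*18)/4 = 7 + (20 - 18)/4 = 7 + (¼)*2 = 7 + ½ = 15/2 ≈ 7.5000)
-1470 + z(I)*1350 = -1470 + (15/2)*1350 = -1470 + 10125 = 8655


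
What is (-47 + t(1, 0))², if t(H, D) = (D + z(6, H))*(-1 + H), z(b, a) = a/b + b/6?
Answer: 2209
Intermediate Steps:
z(b, a) = b/6 + a/b (z(b, a) = a/b + b*(⅙) = a/b + b/6 = b/6 + a/b)
t(H, D) = (-1 + H)*(1 + D + H/6) (t(H, D) = (D + ((⅙)*6 + H/6))*(-1 + H) = (D + (1 + H*(⅙)))*(-1 + H) = (D + (1 + H/6))*(-1 + H) = (1 + D + H/6)*(-1 + H) = (-1 + H)*(1 + D + H/6))
(-47 + t(1, 0))² = (-47 + (-1 - 1*0 + (⅙)*1² + (⅚)*1 + 0*1))² = (-47 + (-1 + 0 + (⅙)*1 + ⅚ + 0))² = (-47 + (-1 + 0 + ⅙ + ⅚ + 0))² = (-47 + 0)² = (-47)² = 2209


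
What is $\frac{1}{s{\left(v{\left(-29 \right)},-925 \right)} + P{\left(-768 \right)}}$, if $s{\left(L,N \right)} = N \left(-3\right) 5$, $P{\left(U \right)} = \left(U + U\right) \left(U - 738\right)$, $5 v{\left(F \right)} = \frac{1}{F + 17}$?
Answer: $\frac{1}{2327091} \approx 4.2972 \cdot 10^{-7}$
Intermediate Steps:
$v{\left(F \right)} = \frac{1}{5 \left(17 + F\right)}$ ($v{\left(F \right)} = \frac{1}{5 \left(F + 17\right)} = \frac{1}{5 \left(17 + F\right)}$)
$P{\left(U \right)} = 2 U \left(-738 + U\right)$
$s{\left(L,N \right)} = - 15 N$ ($s{\left(L,N \right)} = - 3 N 5 = - 15 N$)
$\frac{1}{s{\left(v{\left(-29 \right)},-925 \right)} + P{\left(-768 \right)}} = \frac{1}{\left(-15\right) \left(-925\right) + 2 \left(-768\right) \left(-738 - 768\right)} = \frac{1}{13875 + 2 \left(-768\right) \left(-1506\right)} = \frac{1}{13875 + 2313216} = \frac{1}{2327091}$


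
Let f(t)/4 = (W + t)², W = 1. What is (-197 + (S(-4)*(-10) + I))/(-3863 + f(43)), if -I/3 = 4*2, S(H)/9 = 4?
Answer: -581/3881 ≈ -0.14970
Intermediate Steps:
S(H) = 36 (S(H) = 9*4 = 36)
I = -24 (I = -12*2 = -3*8 = -24)
f(t) = 4*(1 + t)²
(-197 + (S(-4)*(-10) + I))/(-3863 + f(43)) = (-197 + (36*(-10) - 24))/(-3863 + 4*(1 + 43)²) = (-197 + (-360 - 24))/(-3863 + 4*44²) = (-197 - 384)/(-3863 + 4*1936) = -581/(-3863 + 7744) = -581/3881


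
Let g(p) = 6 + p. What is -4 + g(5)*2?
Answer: 18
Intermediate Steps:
-4 + g(5)*2 = -4 + (6 + 5)*2 = -4 + 11*2 = -4 + 22 = 18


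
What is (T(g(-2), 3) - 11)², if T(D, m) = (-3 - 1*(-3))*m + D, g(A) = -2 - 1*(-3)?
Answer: 100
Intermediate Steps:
g(A) = 1 (g(A) = -2 + 3 = 1)
T(D, m) = D (T(D, m) = (-3 + 3)*m + D = 0*m + D = 0 + D = D)
(T(g(-2), 3) - 11)² = (1 - 11)² = (-10)² = 100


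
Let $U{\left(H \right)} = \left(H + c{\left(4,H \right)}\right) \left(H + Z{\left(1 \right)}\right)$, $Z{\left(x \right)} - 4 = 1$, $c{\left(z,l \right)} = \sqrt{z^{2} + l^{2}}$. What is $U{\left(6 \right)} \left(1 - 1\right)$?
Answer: $0$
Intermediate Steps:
$c{\left(z,l \right)} = \sqrt{l^{2} + z^{2}}$
$Z{\left(x \right)} = 5$ ($Z{\left(x \right)} = 4 + 1 = 5$)
$U{\left(H \right)} = \left(5 + H\right) \left(H + \sqrt{16 + H^{2}}\right)$ ($U{\left(H \right)} = \left(H + \sqrt{H^{2} + 4^{2}}\right) \left(H + 5\right) = \left(H + \sqrt{H^{2} + 16}\right) \left(5 + H\right) = \left(H + \sqrt{16 + H^{2}}\right) \left(5 + H\right) = \left(5 + H\right) \left(H + \sqrt{16 + H^{2}}\right)$)
$U{\left(6 \right)} \left(1 - 1\right) = \left(6^{2} + 5 \cdot 6 + 5 \sqrt{16 + 6^{2}} + 6 \sqrt{16 + 6^{2}}\right) \left(1 - 1\right) = \left(36 + 30 + 5 \sqrt{16 + 36} + 6 \sqrt{16 + 36}\right) 0 = \left(36 + 30 + 5 \sqrt{52} + 6 \sqrt{52}\right) 0 = \left(36 + 30 + 5 \cdot 2 \sqrt{13} + 6 \cdot 2 \sqrt{13}\right) 0 = \left(36 + 30 + 10 \sqrt{13} + 12 \sqrt{13}\right) 0 = \left(66 + 22 \sqrt{13}\right) 0 = 0$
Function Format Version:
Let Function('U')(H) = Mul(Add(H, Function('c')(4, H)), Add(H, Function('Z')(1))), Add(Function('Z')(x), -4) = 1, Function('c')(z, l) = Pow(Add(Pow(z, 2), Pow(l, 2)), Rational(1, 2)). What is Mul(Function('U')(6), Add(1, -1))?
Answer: 0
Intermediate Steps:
Function('c')(z, l) = Pow(Add(Pow(l, 2), Pow(z, 2)), Rational(1, 2))
Function('Z')(x) = 5 (Function('Z')(x) = Add(4, 1) = 5)
Function('U')(H) = Mul(Add(5, H), Add(H, Pow(Add(16, Pow(H, 2)), Rational(1, 2)))) (Function('U')(H) = Mul(Add(H, Pow(Add(Pow(H, 2), Pow(4, 2)), Rational(1, 2))), Add(H, 5)) = Mul(Add(H, Pow(Add(Pow(H, 2), 16), Rational(1, 2))), Add(5, H)) = Mul(Add(H, Pow(Add(16, Pow(H, 2)), Rational(1, 2))), Add(5, H)) = Mul(Add(5, H), Add(H, Pow(Add(16, Pow(H, 2)), Rational(1, 2)))))
Mul(Function('U')(6), Add(1, -1)) = Mul(Add(Pow(6, 2), Mul(5, 6), Mul(5, Pow(Add(16, Pow(6, 2)), Rational(1, 2))), Mul(6, Pow(Add(16, Pow(6, 2)), Rational(1, 2)))), Add(1, -1)) = Mul(Add(36, 30, Mul(5, Pow(Add(16, 36), Rational(1, 2))), Mul(6, Pow(Add(16, 36), Rational(1, 2)))), 0) = Mul(Add(36, 30, Mul(5, Pow(52, Rational(1, 2))), Mul(6, Pow(52, Rational(1, 2)))), 0) = Mul(Add(36, 30, Mul(5, Mul(2, Pow(13, Rational(1, 2)))), Mul(6, Mul(2, Pow(13, Rational(1, 2))))), 0) = Mul(Add(36, 30, Mul(10, Pow(13, Rational(1, 2))), Mul(12, Pow(13, Rational(1, 2)))), 0) = Mul(Add(66, Mul(22, Pow(13, Rational(1, 2)))), 0) = 0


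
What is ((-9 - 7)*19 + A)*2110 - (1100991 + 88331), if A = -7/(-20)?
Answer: -3660047/2 ≈ -1.8300e+6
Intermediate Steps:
A = 7/20 (A = -7*(-1/20) = 7/20 ≈ 0.35000)
((-9 - 7)*19 + A)*2110 - (1100991 + 88331) = ((-9 - 7)*19 + 7/20)*2110 - (1100991 + 88331) = (-16*19 + 7/20)*2110 - 1*1189322 = (-304 + 7/20)*2110 - 1189322 = -6073/20*2110 - 1189322 = -1281403/2 - 1189322 = -3660047/2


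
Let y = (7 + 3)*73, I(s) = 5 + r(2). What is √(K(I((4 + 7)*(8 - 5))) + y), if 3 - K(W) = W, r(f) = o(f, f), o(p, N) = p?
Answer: 11*√6 ≈ 26.944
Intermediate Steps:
r(f) = f
I(s) = 7 (I(s) = 5 + 2 = 7)
K(W) = 3 - W
y = 730 (y = 10*73 = 730)
√(K(I((4 + 7)*(8 - 5))) + y) = √((3 - 1*7) + 730) = √((3 - 7) + 730) = √(-4 + 730) = √726 = 11*√6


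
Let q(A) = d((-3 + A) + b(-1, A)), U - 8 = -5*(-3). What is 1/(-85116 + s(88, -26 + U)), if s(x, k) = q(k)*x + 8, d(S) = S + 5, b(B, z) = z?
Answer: -1/85460 ≈ -1.1701e-5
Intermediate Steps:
U = 23 (U = 8 - 5*(-3) = 8 + 15 = 23)
d(S) = 5 + S
q(A) = 2 + 2*A (q(A) = 5 + ((-3 + A) + A) = 5 + (-3 + 2*A) = 2 + 2*A)
s(x, k) = 8 + x*(2 + 2*k) (s(x, k) = (2 + 2*k)*x + 8 = x*(2 + 2*k) + 8 = 8 + x*(2 + 2*k))
1/(-85116 + s(88, -26 + U)) = 1/(-85116 + (8 + 2*88*(1 + (-26 + 23)))) = 1/(-85116 + (8 + 2*88*(1 - 3))) = 1/(-85116 + (8 + 2*88*(-2))) = 1/(-85116 + (8 - 352)) = 1/(-85116 - 344) = 1/(-85460) = -1/85460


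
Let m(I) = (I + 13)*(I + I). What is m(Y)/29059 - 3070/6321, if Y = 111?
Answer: 84793358/183681939 ≈ 0.46163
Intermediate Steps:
m(I) = 2*I*(13 + I) (m(I) = (13 + I)*(2*I) = 2*I*(13 + I))
m(Y)/29059 - 3070/6321 = (2*111*(13 + 111))/29059 - 3070/6321 = (2*111*124)*(1/29059) - 3070*1/6321 = 27528*(1/29059) - 3070/6321 = 27528/29059 - 3070/6321 = 84793358/183681939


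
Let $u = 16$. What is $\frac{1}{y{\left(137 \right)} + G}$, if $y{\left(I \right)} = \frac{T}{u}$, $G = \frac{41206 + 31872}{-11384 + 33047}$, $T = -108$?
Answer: $- \frac{86652}{292589} \approx -0.29616$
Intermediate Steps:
$G = \frac{73078}{21663} \approx 3.3734$
$y{\left(I \right)} = - \frac{27}{4}$ ($y{\left(I \right)} = - \frac{108}{16} = \left(-108\right) \frac{1}{16} = - \frac{27}{4}$)
$\frac{1}{y{\left(137 \right)} + G} = \frac{1}{- \frac{27}{4} + \frac{73078}{21663}} = \frac{1}{- \frac{292589}{86652}} = - \frac{86652}{292589}$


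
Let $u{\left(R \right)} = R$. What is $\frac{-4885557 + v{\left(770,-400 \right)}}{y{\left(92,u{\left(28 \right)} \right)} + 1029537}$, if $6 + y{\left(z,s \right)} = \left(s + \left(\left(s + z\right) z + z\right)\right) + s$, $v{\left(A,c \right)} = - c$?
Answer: $- \frac{4885157}{1040719} \approx -4.694$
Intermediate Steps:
$y{\left(z,s \right)} = -6 + z + 2 s + z \left(s + z\right)$ ($y{\left(z,s \right)} = -6 + \left(\left(s + \left(\left(s + z\right) z + z\right)\right) + s\right) = -6 + \left(\left(s + \left(z \left(s + z\right) + z\right)\right) + s\right) = -6 + \left(\left(s + \left(z + z \left(s + z\right)\right)\right) + s\right) = -6 + \left(\left(s + z + z \left(s + z\right)\right) + s\right) = -6 + \left(z + 2 s + z \left(s + z\right)\right) = -6 + z + 2 s + z \left(s + z\right)$)
$\frac{-4885557 + v{\left(770,-400 \right)}}{y{\left(92,u{\left(28 \right)} \right)} + 1029537} = \frac{-4885557 - -400}{\left(-6 + 92 + 92^{2} + 2 \cdot 28 + 28 \cdot 92\right) + 1029537} = \frac{-4885557 + 400}{\left(-6 + 92 + 8464 + 56 + 2576\right) + 1029537} = - \frac{4885157}{11182 + 1029537} = - \frac{4885157}{1040719}$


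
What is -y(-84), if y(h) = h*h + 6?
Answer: -7062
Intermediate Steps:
y(h) = 6 + h**2 (y(h) = h**2 + 6 = 6 + h**2)
-y(-84) = -(6 + (-84)**2) = -(6 + 7056) = -1*7062 = -7062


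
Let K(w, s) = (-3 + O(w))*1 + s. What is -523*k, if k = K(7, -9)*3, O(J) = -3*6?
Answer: 47070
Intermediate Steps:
O(J) = -18
K(w, s) = -21 + s (K(w, s) = (-3 - 18)*1 + s = -21*1 + s = -21 + s)
k = -90 (k = (-21 - 9)*3 = -30*3 = -90)
-523*k = -523*(-90) = 47070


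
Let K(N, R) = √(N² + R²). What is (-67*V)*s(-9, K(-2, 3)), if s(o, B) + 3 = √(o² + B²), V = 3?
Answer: 603 - 201*√94 ≈ -1345.8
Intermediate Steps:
s(o, B) = -3 + √(B² + o²) (s(o, B) = -3 + √(o² + B²) = -3 + √(B² + o²))
(-67*V)*s(-9, K(-2, 3)) = (-67*3)*(-3 + √((√((-2)² + 3²))² + (-9)²)) = -201*(-3 + √((√(4 + 9))² + 81)) = -201*(-3 + √((√13)² + 81)) = -201*(-3 + √(13 + 81)) = -201*(-3 + √94) = 603 - 201*√94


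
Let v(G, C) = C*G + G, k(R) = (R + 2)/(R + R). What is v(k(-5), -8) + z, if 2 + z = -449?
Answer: -4531/10 ≈ -453.10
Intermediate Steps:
k(R) = (2 + R)/(2*R) (k(R) = (2 + R)/((2*R)) = (2 + R)*(1/(2*R)) = (2 + R)/(2*R))
v(G, C) = G + C*G
z = -451 (z = -2 - 449 = -451)
v(k(-5), -8) + z = ((½)*(2 - 5)/(-5))*(1 - 8) - 451 = ((½)*(-⅕)*(-3))*(-7) - 451 = (3/10)*(-7) - 451 = -21/10 - 451 = -4531/10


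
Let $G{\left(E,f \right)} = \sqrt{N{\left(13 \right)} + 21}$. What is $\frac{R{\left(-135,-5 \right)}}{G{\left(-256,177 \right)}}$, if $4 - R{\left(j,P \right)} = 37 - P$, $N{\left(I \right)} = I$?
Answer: $- \frac{19 \sqrt{34}}{17} \approx -6.5169$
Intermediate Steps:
$R{\left(j,P \right)} = -33 + P$ ($R{\left(j,P \right)} = 4 - \left(37 - P\right) = 4 + \left(-37 + P\right) = -33 + P$)
$G{\left(E,f \right)} = \sqrt{34}$ ($G{\left(E,f \right)} = \sqrt{13 + 21} = \sqrt{34}$)
$\frac{R{\left(-135,-5 \right)}}{G{\left(-256,177 \right)}} = \frac{-33 - 5}{\sqrt{34}} = - 38 \frac{\sqrt{34}}{34} = - \frac{19 \sqrt{34}}{17}$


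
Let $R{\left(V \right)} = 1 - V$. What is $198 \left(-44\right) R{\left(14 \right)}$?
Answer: $113256$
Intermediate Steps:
$198 \left(-44\right) R{\left(14 \right)} = 198 \left(-44\right) \left(1 - 14\right) = - 8712 \left(1 - 14\right) = \left(-8712\right) \left(-13\right) = 113256$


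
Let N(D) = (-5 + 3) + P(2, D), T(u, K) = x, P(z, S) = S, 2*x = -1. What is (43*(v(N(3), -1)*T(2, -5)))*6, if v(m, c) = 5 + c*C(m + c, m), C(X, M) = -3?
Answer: -1032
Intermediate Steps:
x = -1/2 (x = (1/2)*(-1) = -1/2 ≈ -0.50000)
T(u, K) = -1/2
N(D) = -2 + D (N(D) = (-5 + 3) + D = -2 + D)
v(m, c) = 5 - 3*c (v(m, c) = 5 + c*(-3) = 5 - 3*c)
(43*(v(N(3), -1)*T(2, -5)))*6 = (43*((5 - 3*(-1))*(-1/2)))*6 = (43*((5 + 3)*(-1/2)))*6 = (43*(8*(-1/2)))*6 = (43*(-4))*6 = -172*6 = -1032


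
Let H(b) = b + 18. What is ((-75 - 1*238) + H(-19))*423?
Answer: -132822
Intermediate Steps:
H(b) = 18 + b
((-75 - 1*238) + H(-19))*423 = ((-75 - 1*238) + (18 - 19))*423 = ((-75 - 238) - 1)*423 = (-313 - 1)*423 = -314*423 = -132822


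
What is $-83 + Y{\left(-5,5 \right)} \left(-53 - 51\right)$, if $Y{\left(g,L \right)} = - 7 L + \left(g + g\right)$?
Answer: $4597$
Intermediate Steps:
$Y{\left(g,L \right)} = - 7 L + 2 g$
$-83 + Y{\left(-5,5 \right)} \left(-53 - 51\right) = -83 + \left(\left(-7\right) 5 + 2 \left(-5\right)\right) \left(-53 - 51\right) = -83 + \left(-35 - 10\right) \left(-104\right) = -83 - -4680 = -83 + 4680 = 4597$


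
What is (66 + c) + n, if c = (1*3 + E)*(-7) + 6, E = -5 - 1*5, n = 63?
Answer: 184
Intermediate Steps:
E = -10 (E = -5 - 5 = -10)
c = 55 (c = (1*3 - 10)*(-7) + 6 = (3 - 10)*(-7) + 6 = -7*(-7) + 6 = 49 + 6 = 55)
(66 + c) + n = (66 + 55) + 63 = 121 + 63 = 184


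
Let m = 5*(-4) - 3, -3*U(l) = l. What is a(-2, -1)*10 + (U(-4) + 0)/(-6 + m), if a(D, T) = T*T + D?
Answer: -874/87 ≈ -10.046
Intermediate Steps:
a(D, T) = D + T**2 (a(D, T) = T**2 + D = D + T**2)
U(l) = -l/3
m = -23 (m = -20 - 3 = -23)
a(-2, -1)*10 + (U(-4) + 0)/(-6 + m) = (-2 + (-1)**2)*10 + (-1/3*(-4) + 0)/(-6 - 23) = (-2 + 1)*10 + (4/3 + 0)/(-29) = -1*10 + (4/3)*(-1/29) = -10 - 4/87 = -874/87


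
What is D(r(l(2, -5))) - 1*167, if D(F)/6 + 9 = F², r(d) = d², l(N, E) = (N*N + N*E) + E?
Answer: 87625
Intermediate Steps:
l(N, E) = E + N² + E*N (l(N, E) = (N² + E*N) + E = E + N² + E*N)
D(F) = -54 + 6*F²
D(r(l(2, -5))) - 1*167 = (-54 + 6*((-5 + 2² - 5*2)²)²) - 1*167 = (-54 + 6*((-5 + 4 - 10)²)²) - 167 = (-54 + 6*((-11)²)²) - 167 = (-54 + 6*121²) - 167 = (-54 + 6*14641) - 167 = (-54 + 87846) - 167 = 87792 - 167 = 87625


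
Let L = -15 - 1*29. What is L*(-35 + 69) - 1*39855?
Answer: -41351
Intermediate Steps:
L = -44 (L = -15 - 29 = -44)
L*(-35 + 69) - 1*39855 = -44*(-35 + 69) - 1*39855 = -44*34 - 39855 = -1496 - 39855 = -41351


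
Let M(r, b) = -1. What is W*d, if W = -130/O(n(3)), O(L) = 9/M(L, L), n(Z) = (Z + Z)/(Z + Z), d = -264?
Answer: -11440/3 ≈ -3813.3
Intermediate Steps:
n(Z) = 1 (n(Z) = (2*Z)/((2*Z)) = (2*Z)*(1/(2*Z)) = 1)
O(L) = -9 (O(L) = 9/(-1) = 9*(-1) = -9)
W = 130/9 (W = -130/(-9) = -130*(-⅑) = 130/9 ≈ 14.444)
W*d = (130/9)*(-264) = -11440/3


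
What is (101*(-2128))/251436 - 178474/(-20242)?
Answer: 5065527011/636195939 ≈ 7.9622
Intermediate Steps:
(101*(-2128))/251436 - 178474/(-20242) = -214928*1/251436 - 178474*(-1/20242) = -53732/62859 + 89237/10121 = 5065527011/636195939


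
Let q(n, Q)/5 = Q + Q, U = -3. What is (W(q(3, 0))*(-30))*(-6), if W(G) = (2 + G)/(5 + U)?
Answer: 180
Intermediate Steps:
q(n, Q) = 10*Q (q(n, Q) = 5*(Q + Q) = 5*(2*Q) = 10*Q)
W(G) = 1 + G/2 (W(G) = (2 + G)/(5 - 3) = (2 + G)/2 = (2 + G)*(1/2) = 1 + G/2)
(W(q(3, 0))*(-30))*(-6) = ((1 + (10*0)/2)*(-30))*(-6) = ((1 + (1/2)*0)*(-30))*(-6) = ((1 + 0)*(-30))*(-6) = (1*(-30))*(-6) = -30*(-6) = 180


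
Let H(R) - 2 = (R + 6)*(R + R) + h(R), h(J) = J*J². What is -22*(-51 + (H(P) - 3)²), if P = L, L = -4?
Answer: -143220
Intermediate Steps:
h(J) = J³
P = -4
H(R) = 2 + R³ + 2*R*(6 + R) (H(R) = 2 + ((R + 6)*(R + R) + R³) = 2 + ((6 + R)*(2*R) + R³) = 2 + (2*R*(6 + R) + R³) = 2 + (R³ + 2*R*(6 + R)) = 2 + R³ + 2*R*(6 + R))
-22*(-51 + (H(P) - 3)²) = -22*(-51 + ((2 + (-4)³ + 2*(-4)² + 12*(-4)) - 3)²) = -22*(-51 + ((2 - 64 + 2*16 - 48) - 3)²) = -22*(-51 + ((2 - 64 + 32 - 48) - 3)²) = -22*(-51 + (-78 - 3)²) = -22*(-51 + (-81)²) = -22*(-51 + 6561) = -22*6510 = -143220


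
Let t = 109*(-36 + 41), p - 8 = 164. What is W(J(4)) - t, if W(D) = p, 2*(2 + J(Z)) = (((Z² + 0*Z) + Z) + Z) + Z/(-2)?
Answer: -373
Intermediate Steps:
p = 172 (p = 8 + 164 = 172)
J(Z) = -2 + Z²/2 + 3*Z/4 (J(Z) = -2 + ((((Z² + 0*Z) + Z) + Z) + Z/(-2))/2 = -2 + ((((Z² + 0) + Z) + Z) + Z*(-½))/2 = -2 + (((Z² + Z) + Z) - Z/2)/2 = -2 + (((Z + Z²) + Z) - Z/2)/2 = -2 + ((Z² + 2*Z) - Z/2)/2 = -2 + (Z² + 3*Z/2)/2 = -2 + (Z²/2 + 3*Z/4) = -2 + Z²/2 + 3*Z/4)
t = 545 (t = 109*5 = 545)
W(D) = 172
W(J(4)) - t = 172 - 1*545 = 172 - 545 = -373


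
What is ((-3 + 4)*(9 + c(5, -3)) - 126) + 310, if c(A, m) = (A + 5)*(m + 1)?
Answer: 173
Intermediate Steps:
c(A, m) = (1 + m)*(5 + A) (c(A, m) = (5 + A)*(1 + m) = (1 + m)*(5 + A))
((-3 + 4)*(9 + c(5, -3)) - 126) + 310 = ((-3 + 4)*(9 + (5 + 5 + 5*(-3) + 5*(-3))) - 126) + 310 = (1*(9 + (5 + 5 - 15 - 15)) - 126) + 310 = (1*(9 - 20) - 126) + 310 = (1*(-11) - 126) + 310 = (-11 - 126) + 310 = -137 + 310 = 173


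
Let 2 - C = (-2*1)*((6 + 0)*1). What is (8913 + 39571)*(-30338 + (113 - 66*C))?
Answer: -1510228116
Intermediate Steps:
C = 14 (C = 2 - (-2*1)*(6 + 0)*1 = 2 - (-2)*6*1 = 2 - (-2)*6 = 2 - 1*(-12) = 2 + 12 = 14)
(8913 + 39571)*(-30338 + (113 - 66*C)) = (8913 + 39571)*(-30338 + (113 - 66*14)) = 48484*(-30338 + (113 - 924)) = 48484*(-30338 - 811) = 48484*(-31149) = -1510228116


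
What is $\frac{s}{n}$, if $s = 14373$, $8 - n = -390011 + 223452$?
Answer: $\frac{14373}{166567} \approx 0.08629$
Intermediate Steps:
$n = 166567$ ($n = 8 - \left(-390011 + 223452\right) = 8 - -166559 = 8 + 166559 = 166567$)
$\frac{s}{n} = \frac{14373}{166567}$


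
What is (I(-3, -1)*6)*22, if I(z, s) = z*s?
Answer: 396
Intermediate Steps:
I(z, s) = s*z
(I(-3, -1)*6)*22 = (-1*(-3)*6)*22 = (3*6)*22 = 18*22 = 396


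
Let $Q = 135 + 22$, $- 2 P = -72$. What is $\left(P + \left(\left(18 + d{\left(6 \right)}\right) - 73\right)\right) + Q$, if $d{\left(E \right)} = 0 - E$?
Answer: $132$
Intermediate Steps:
$P = 36$ ($P = \left(- \frac{1}{2}\right) \left(-72\right) = 36$)
$d{\left(E \right)} = - E$
$Q = 157$
$\left(P + \left(\left(18 + d{\left(6 \right)}\right) - 73\right)\right) + Q = \left(36 + \left(\left(18 - 6\right) - 73\right)\right) + 157 = \left(36 + \left(12 - 73\right)\right) + 157 = \left(36 - 61\right) + 157 = -25 + 157 = 132$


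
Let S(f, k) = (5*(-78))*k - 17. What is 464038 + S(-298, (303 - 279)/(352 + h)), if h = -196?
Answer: 463961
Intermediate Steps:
S(f, k) = -17 - 390*k (S(f, k) = -390*k - 17 = -17 - 390*k)
464038 + S(-298, (303 - 279)/(352 + h)) = 464038 + (-17 - 390*(303 - 279)/(352 - 196)) = 464038 + (-17 - 9360/156) = 464038 + (-17 - 390*2/13) = 464038 + (-17 - 60) = 464038 - 77 = 463961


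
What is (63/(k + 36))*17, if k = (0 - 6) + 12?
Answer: 51/2 ≈ 25.500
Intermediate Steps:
k = 6 (k = -6 + 12 = 6)
(63/(k + 36))*17 = (63/(6 + 36))*17 = (63/42)*17 = ((1/42)*63)*17 = (3/2)*17 = 51/2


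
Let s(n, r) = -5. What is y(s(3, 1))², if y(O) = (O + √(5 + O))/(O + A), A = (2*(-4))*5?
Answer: 1/81 ≈ 0.012346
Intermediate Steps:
A = -40 (A = -8*5 = -40)
y(O) = (O + √(5 + O))/(-40 + O) (y(O) = (O + √(5 + O))/(O - 40) = (O + √(5 + O))/(-40 + O))
y(s(3, 1))² = ((-5 + √(5 - 5))/(-40 - 5))² = ((-5 + √0)/(-45))² = (-(-5 + 0)/45)² = (-1/45*(-5))² = (⅑)² = 1/81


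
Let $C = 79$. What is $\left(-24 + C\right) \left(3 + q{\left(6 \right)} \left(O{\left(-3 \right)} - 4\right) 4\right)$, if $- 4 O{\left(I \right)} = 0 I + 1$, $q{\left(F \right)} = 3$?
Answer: $-2640$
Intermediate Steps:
$O{\left(I \right)} = - \frac{1}{4}$ ($O{\left(I \right)} = - \frac{0 I + 1}{4} = - \frac{0 + 1}{4} = \left(- \frac{1}{4}\right) 1 = - \frac{1}{4}$)
$\left(-24 + C\right) \left(3 + q{\left(6 \right)} \left(O{\left(-3 \right)} - 4\right) 4\right) = \left(-24 + 79\right) \left(3 + 3 \left(- \frac{1}{4} - 4\right) 4\right) = 55 \left(3 + 3 \left(\left(- \frac{17}{4}\right) 4\right)\right) = 55 \left(3 + 3 \left(-17\right)\right) = 55 \left(3 - 51\right) = 55 \left(-48\right) = -2640$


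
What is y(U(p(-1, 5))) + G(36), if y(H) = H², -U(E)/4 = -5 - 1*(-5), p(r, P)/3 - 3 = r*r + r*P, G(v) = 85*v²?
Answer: 110160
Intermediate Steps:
p(r, P) = 9 + 3*r² + 3*P*r (p(r, P) = 9 + 3*(r*r + r*P) = 9 + 3*(r² + P*r) = 9 + (3*r² + 3*P*r) = 9 + 3*r² + 3*P*r)
U(E) = 0 (U(E) = -4*(-5 - 1*(-5)) = -4*(-5 + 5) = -4*0 = 0)
y(U(p(-1, 5))) + G(36) = 0² + 85*36² = 0 + 85*1296 = 0 + 110160 = 110160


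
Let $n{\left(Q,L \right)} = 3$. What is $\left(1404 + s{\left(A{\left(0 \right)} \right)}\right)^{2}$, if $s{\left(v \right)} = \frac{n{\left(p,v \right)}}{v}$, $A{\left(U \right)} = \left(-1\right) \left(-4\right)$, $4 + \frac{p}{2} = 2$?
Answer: $\frac{31573161}{16} \approx 1.9733 \cdot 10^{6}$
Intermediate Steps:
$p = -4$ ($p = -8 + 2 \cdot 2 = -8 + 4 = -4$)
$A{\left(U \right)} = 4$
$s{\left(v \right)} = \frac{3}{v}$
$\left(1404 + s{\left(A{\left(0 \right)} \right)}\right)^{2} = \left(1404 + \frac{3}{4}\right)^{2} = \left(\frac{5619}{4}\right)^{2} = \frac{31573161}{16}$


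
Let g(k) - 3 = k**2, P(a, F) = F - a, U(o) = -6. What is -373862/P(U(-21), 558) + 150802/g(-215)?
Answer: -1074865013/1629537 ≈ -659.61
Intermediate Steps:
g(k) = 3 + k**2
-373862/P(U(-21), 558) + 150802/g(-215) = -373862/(558 - 1*(-6)) + 150802/(3 + (-215)**2) = -373862/(558 + 6) + 150802/(3 + 46225) = -373862/564 + 150802/46228 = -373862*1/564 + 150802*(1/46228) = -186931/282 + 75401/23114 = -1074865013/1629537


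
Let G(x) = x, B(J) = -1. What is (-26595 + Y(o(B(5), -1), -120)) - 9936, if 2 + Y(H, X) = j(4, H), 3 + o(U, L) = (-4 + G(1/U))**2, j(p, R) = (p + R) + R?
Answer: -36485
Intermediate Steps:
j(p, R) = p + 2*R (j(p, R) = (R + p) + R = p + 2*R)
o(U, L) = -3 + (-4 + 1/U)**2
Y(H, X) = 2 + 2*H (Y(H, X) = -2 + (4 + 2*H) = 2 + 2*H)
(-26595 + Y(o(B(5), -1), -120)) - 9936 = (-26595 + (2 + 2*(13 + (-1)**(-2) - 8/(-1)))) - 9936 = (-26595 + (2 + 2*(13 + 1 - 8*(-1)))) - 9936 = (-26595 + (2 + 2*(13 + 1 + 8))) - 9936 = (-26595 + (2 + 2*22)) - 9936 = (-26595 + (2 + 44)) - 9936 = (-26595 + 46) - 9936 = -26549 - 9936 = -36485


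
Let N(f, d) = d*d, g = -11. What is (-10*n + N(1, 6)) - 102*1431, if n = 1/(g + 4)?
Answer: -1021472/7 ≈ -1.4592e+5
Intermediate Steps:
N(f, d) = d²
n = -⅐ (n = 1/(-11 + 4) = 1/(-7) = -⅐ ≈ -0.14286)
(-10*n + N(1, 6)) - 102*1431 = (-10*(-⅐) + 6²) - 102*1431 = (10/7 + 36) - 145962 = 262/7 - 145962 = -1021472/7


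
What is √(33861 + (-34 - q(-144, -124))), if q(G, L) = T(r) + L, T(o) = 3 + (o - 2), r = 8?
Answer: √33942 ≈ 184.23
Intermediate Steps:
T(o) = 1 + o (T(o) = 3 + (-2 + o) = 1 + o)
q(G, L) = 9 + L (q(G, L) = (1 + 8) + L = 9 + L)
√(33861 + (-34 - q(-144, -124))) = √(33861 + (-34 - (9 - 124))) = √(33861 + (-34 - 1*(-115))) = √(33861 + (-34 + 115)) = √(33861 + 81) = √33942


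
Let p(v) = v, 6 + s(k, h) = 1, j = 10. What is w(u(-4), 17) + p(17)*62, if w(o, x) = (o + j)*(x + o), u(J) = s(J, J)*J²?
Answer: 5464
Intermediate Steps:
s(k, h) = -5 (s(k, h) = -6 + 1 = -5)
u(J) = -5*J²
w(o, x) = (10 + o)*(o + x) (w(o, x) = (o + 10)*(x + o) = (10 + o)*(o + x))
w(u(-4), 17) + p(17)*62 = ((-5*(-4)²)² + 10*(-5*(-4)²) + 10*17 - 5*(-4)²*17) + 17*62 = ((-5*16)² + 10*(-5*16) + 170 - 5*16*17) + 1054 = ((-80)² + 10*(-80) + 170 - 80*17) + 1054 = (6400 - 800 + 170 - 1360) + 1054 = 4410 + 1054 = 5464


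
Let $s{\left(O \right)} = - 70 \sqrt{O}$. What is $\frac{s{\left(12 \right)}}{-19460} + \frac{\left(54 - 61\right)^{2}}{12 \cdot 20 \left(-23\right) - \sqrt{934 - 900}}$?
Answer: $- \frac{135240}{15235183} + \frac{\sqrt{3}}{139} + \frac{49 \sqrt{34}}{30470366} \approx 0.0035934$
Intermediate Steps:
$\frac{s{\left(12 \right)}}{-19460} + \frac{\left(54 - 61\right)^{2}}{12 \cdot 20 \left(-23\right) - \sqrt{934 - 900}} = \frac{\left(-70\right) \sqrt{12}}{-19460} + \frac{\left(54 - 61\right)^{2}}{12 \cdot 20 \left(-23\right) - \sqrt{934 - 900}} = - 70 \cdot 2 \sqrt{3} \left(- \frac{1}{19460}\right) + \frac{\left(-7\right)^{2}}{240 \left(-23\right) - \sqrt{34}} = - 140 \sqrt{3} \left(- \frac{1}{19460}\right) + \frac{49}{-5520 - \sqrt{34}} = \frac{\sqrt{3}}{139} + \frac{49}{-5520 - \sqrt{34}} = \frac{49}{-5520 - \sqrt{34}} + \frac{\sqrt{3}}{139}$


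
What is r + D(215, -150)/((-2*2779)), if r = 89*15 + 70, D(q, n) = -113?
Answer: 7809103/5558 ≈ 1405.0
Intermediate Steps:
r = 1405 (r = 1335 + 70 = 1405)
r + D(215, -150)/((-2*2779)) = 1405 - 113/((-2*2779)) = 1405 - 113/(-5558) = 1405 - 113*(-1/5558) = 1405 + 113/5558 = 7809103/5558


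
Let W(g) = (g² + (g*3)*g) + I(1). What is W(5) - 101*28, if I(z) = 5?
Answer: -2723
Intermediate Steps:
W(g) = 5 + 4*g² (W(g) = (g² + (g*3)*g) + 5 = (g² + (3*g)*g) + 5 = (g² + 3*g²) + 5 = 4*g² + 5 = 5 + 4*g²)
W(5) - 101*28 = (5 + 4*5²) - 101*28 = (5 + 4*25) - 2828 = (5 + 100) - 2828 = 105 - 2828 = -2723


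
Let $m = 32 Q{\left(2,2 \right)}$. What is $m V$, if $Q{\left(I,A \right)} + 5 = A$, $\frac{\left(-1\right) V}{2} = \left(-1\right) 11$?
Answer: $-2112$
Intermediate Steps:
$V = 22$ ($V = - 2 \left(\left(-1\right) 11\right) = \left(-2\right) \left(-11\right) = 22$)
$Q{\left(I,A \right)} = -5 + A$
$m = -96$ ($m = 32 \left(-5 + 2\right) = 32 \left(-3\right) = -96$)
$m V = \left(-96\right) 22 = -2112$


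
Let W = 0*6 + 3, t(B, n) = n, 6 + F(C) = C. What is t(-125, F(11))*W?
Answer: 15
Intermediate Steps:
F(C) = -6 + C
W = 3 (W = 0 + 3 = 3)
t(-125, F(11))*W = (-6 + 11)*3 = 5*3 = 15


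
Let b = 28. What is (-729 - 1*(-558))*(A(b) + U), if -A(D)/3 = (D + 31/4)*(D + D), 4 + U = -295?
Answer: 1078155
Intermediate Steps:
U = -299 (U = -4 - 295 = -299)
A(D) = -6*D*(31/4 + D) (A(D) = -3*(D + 31/4)*(D + D) = -3*(D + 31*(¼))*2*D = -3*(D + 31/4)*2*D = -3*(31/4 + D)*2*D = -6*D*(31/4 + D))
(-729 - 1*(-558))*(A(b) + U) = (-729 - 1*(-558))*(-3/2*28*(31 + 4*28) - 299) = (-729 + 558)*(-3/2*28*(31 + 112) - 299) = -171*(-3/2*28*143 - 299) = -171*(-6006 - 299) = -171*(-6305) = 1078155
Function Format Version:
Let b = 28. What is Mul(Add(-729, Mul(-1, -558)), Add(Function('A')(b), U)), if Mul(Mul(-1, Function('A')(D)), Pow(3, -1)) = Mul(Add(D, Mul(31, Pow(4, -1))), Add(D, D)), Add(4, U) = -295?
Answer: 1078155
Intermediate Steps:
U = -299 (U = Add(-4, -295) = -299)
Function('A')(D) = Mul(-6, D, Add(Rational(31, 4), D)) (Function('A')(D) = Mul(-3, Mul(Add(D, Mul(31, Pow(4, -1))), Add(D, D))) = Mul(-3, Mul(Add(D, Mul(31, Rational(1, 4))), Mul(2, D))) = Mul(-3, Mul(Add(D, Rational(31, 4)), Mul(2, D))) = Mul(-3, Mul(Add(Rational(31, 4), D), Mul(2, D))) = Mul(-3, Mul(2, D, Add(Rational(31, 4), D))) = Mul(-6, D, Add(Rational(31, 4), D)))
Mul(Add(-729, Mul(-1, -558)), Add(Function('A')(b), U)) = Mul(Add(-729, Mul(-1, -558)), Add(Mul(Rational(-3, 2), 28, Add(31, Mul(4, 28))), -299)) = Mul(Add(-729, 558), Add(Mul(Rational(-3, 2), 28, Add(31, 112)), -299)) = Mul(-171, Add(Mul(Rational(-3, 2), 28, 143), -299)) = Mul(-171, Add(-6006, -299)) = Mul(-171, -6305) = 1078155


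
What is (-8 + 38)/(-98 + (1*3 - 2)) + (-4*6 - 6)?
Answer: -2940/97 ≈ -30.309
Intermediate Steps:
(-8 + 38)/(-98 + (1*3 - 2)) + (-4*6 - 6) = 30/(-98 + (3 - 2)) + (-24 - 6) = 30/(-98 + 1) - 30 = 30/(-97) - 30 = 30*(-1/97) - 30 = -30/97 - 30 = -2940/97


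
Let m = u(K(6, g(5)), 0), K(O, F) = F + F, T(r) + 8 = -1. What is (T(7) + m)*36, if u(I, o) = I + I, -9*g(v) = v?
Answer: -404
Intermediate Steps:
g(v) = -v/9
T(r) = -9 (T(r) = -8 - 1 = -9)
K(O, F) = 2*F
u(I, o) = 2*I
m = -20/9 (m = 2*(2*(-⅑*5)) = 2*(2*(-5/9)) = 2*(-10/9) = -20/9 ≈ -2.2222)
(T(7) + m)*36 = (-9 - 20/9)*36 = -101/9*36 = -404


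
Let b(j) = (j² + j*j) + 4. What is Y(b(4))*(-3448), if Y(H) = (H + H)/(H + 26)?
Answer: -124128/31 ≈ -4004.1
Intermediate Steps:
b(j) = 4 + 2*j² (b(j) = (j² + j²) + 4 = 2*j² + 4 = 4 + 2*j²)
Y(H) = 2*H/(26 + H) (Y(H) = (2*H)/(26 + H) = 2*H/(26 + H))
Y(b(4))*(-3448) = (2*(4 + 2*4²)/(26 + (4 + 2*4²)))*(-3448) = (2*(4 + 2*16)/(26 + (4 + 2*16)))*(-3448) = (2*(4 + 32)/(26 + (4 + 32)))*(-3448) = (2*36/(26 + 36))*(-3448) = (2*36/62)*(-3448) = (2*36*(1/62))*(-3448) = (36/31)*(-3448) = -124128/31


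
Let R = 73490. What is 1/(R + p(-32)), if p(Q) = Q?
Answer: 1/73458 ≈ 1.3613e-5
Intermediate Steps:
1/(R + p(-32)) = 1/(73490 - 32) = 1/73458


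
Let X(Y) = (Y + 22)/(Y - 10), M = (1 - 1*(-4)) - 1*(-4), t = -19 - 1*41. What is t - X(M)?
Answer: -29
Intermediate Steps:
t = -60 (t = -19 - 41 = -60)
M = 9 (M = (1 + 4) + 4 = 5 + 4 = 9)
X(Y) = (22 + Y)/(-10 + Y)
t - X(M) = -60 - (22 + 9)/(-10 + 9) = -60 - 31/(-1) = -60 - (-1)*31 = -60 - 1*(-31) = -60 + 31 = -29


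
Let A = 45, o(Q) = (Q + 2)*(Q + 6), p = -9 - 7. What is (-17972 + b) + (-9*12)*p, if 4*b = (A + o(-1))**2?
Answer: -15619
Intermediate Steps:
p = -16
o(Q) = (2 + Q)*(6 + Q)
b = 625 (b = (45 + (12 + (-1)**2 + 8*(-1)))**2/4 = (45 + (12 + 1 - 8))**2/4 = (45 + 5)**2/4 = (1/4)*50**2 = (1/4)*2500 = 625)
(-17972 + b) + (-9*12)*p = (-17972 + 625) - 9*12*(-16) = -17347 - 108*(-16) = -17347 + 1728 = -15619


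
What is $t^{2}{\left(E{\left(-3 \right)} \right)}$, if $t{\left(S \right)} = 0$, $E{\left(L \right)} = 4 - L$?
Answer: $0$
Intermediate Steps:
$t^{2}{\left(E{\left(-3 \right)} \right)} = 0^{2} = 0$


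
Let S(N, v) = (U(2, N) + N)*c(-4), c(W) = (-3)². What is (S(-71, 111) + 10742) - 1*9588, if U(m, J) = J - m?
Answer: -142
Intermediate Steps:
c(W) = 9
S(N, v) = -18 + 18*N (S(N, v) = ((N - 1*2) + N)*9 = ((N - 2) + N)*9 = ((-2 + N) + N)*9 = (-2 + 2*N)*9 = -18 + 18*N)
(S(-71, 111) + 10742) - 1*9588 = ((-18 + 18*(-71)) + 10742) - 1*9588 = ((-18 - 1278) + 10742) - 9588 = (-1296 + 10742) - 9588 = 9446 - 9588 = -142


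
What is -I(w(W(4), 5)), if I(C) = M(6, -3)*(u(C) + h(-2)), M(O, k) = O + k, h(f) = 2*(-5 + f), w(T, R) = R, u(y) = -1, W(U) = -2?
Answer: 45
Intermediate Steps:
h(f) = -10 + 2*f
I(C) = -45 (I(C) = (6 - 3)*(-1 + (-10 + 2*(-2))) = 3*(-1 + (-10 - 4)) = 3*(-1 - 14) = 3*(-15) = -45)
-I(w(W(4), 5)) = -1*(-45) = 45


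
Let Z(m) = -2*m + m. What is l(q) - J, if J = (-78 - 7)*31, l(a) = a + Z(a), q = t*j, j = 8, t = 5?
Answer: 2635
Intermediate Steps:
Z(m) = -m
q = 40 (q = 5*8 = 40)
l(a) = 0 (l(a) = a - a = 0)
J = -2635 (J = -85*31 = -2635)
l(q) - J = 0 - 1*(-2635) = 0 + 2635 = 2635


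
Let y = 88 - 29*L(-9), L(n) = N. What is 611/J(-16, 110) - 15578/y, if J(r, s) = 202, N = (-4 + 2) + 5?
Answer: -3146145/202 ≈ -15575.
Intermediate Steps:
N = 3 (N = -2 + 5 = 3)
L(n) = 3
y = 1 (y = 88 - 29*3 = 88 - 87 = 1)
611/J(-16, 110) - 15578/y = 611/202 - 15578/1 = 611*(1/202) - 15578*1 = 611/202 - 15578 = -3146145/202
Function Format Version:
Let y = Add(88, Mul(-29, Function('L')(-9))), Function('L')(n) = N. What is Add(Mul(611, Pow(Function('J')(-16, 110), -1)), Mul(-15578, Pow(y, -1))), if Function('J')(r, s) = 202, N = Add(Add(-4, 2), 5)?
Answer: Rational(-3146145, 202) ≈ -15575.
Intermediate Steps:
N = 3 (N = Add(-2, 5) = 3)
Function('L')(n) = 3
y = 1 (y = Add(88, Mul(-29, 3)) = Add(88, -87) = 1)
Add(Mul(611, Pow(Function('J')(-16, 110), -1)), Mul(-15578, Pow(y, -1))) = Add(Mul(611, Pow(202, -1)), Mul(-15578, Pow(1, -1))) = Add(Mul(611, Rational(1, 202)), Mul(-15578, 1)) = Add(Rational(611, 202), -15578) = Rational(-3146145, 202)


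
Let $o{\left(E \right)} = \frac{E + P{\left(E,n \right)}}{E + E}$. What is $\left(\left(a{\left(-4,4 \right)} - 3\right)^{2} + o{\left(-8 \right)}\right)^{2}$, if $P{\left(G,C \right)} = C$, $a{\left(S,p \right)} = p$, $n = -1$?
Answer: $\frac{625}{256} \approx 2.4414$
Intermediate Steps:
$o{\left(E \right)} = \frac{-1 + E}{2 E}$ ($o{\left(E \right)} = \frac{E - 1}{E + E} = \frac{-1 + E}{2 E}$)
$\left(\left(a{\left(-4,4 \right)} - 3\right)^{2} + o{\left(-8 \right)}\right)^{2} = \left(\left(4 - 3\right)^{2} + \frac{-1 - 8}{2 \left(-8\right)}\right)^{2} = \left(\left(4 - 3\right)^{2} + \frac{1}{2} \left(- \frac{1}{8}\right) \left(-9\right)\right)^{2} = \left(1^{2} + \frac{9}{16}\right)^{2} = \left(1 + \frac{9}{16}\right)^{2} = \left(\frac{25}{16}\right)^{2} = \frac{625}{256}$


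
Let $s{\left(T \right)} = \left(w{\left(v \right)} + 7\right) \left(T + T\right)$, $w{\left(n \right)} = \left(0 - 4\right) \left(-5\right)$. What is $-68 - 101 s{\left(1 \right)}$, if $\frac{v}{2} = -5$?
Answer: $-5522$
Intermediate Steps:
$v = -10$ ($v = 2 \left(-5\right) = -10$)
$w{\left(n \right)} = 20$ ($w{\left(n \right)} = \left(-4\right) \left(-5\right) = 20$)
$s{\left(T \right)} = 54 T$ ($s{\left(T \right)} = \left(20 + 7\right) \left(T + T\right) = 27 \cdot 2 T = 54 T$)
$-68 - 101 s{\left(1 \right)} = -68 - 101 \cdot 54 \cdot 1 = -68 - 5454 = -5522$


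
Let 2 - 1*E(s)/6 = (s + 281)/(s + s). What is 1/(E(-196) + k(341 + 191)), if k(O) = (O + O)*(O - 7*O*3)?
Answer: -196/2218905553 ≈ -8.8332e-8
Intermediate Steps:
E(s) = 12 - 3*(281 + s)/s (E(s) = 12 - 6*(s + 281)/(s + s) = 12 - 6*(281 + s)/(2*s) = 12 - 6*(281 + s)*1/(2*s) = 12 - 3*(281 + s)/s)
k(O) = -40*O² (k(O) = (2*O)*(O - 21*O) = (2*O)*(-20*O) = -40*O²)
1/(E(-196) + k(341 + 191)) = 1/((9 - 843/(-196)) - 40*(341 + 191)²) = 1/((9 - 843*(-1/196)) - 40*532²) = 1/((9 + 843/196) - 40*283024) = 1/(2607/196 - 11320960) = 1/(-2218905553/196) = -196/2218905553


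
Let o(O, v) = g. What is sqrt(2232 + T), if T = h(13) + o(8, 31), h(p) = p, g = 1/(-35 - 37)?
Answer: sqrt(323278)/12 ≈ 47.381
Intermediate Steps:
g = -1/72 (g = 1/(-72) = -1/72 ≈ -0.013889)
o(O, v) = -1/72
T = 935/72 (T = 13 - 1/72 = 935/72 ≈ 12.986)
sqrt(2232 + T) = sqrt(2232 + 935/72) = sqrt(161639/72) = sqrt(323278)/12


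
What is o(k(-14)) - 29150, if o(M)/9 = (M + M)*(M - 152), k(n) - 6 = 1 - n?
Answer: -78668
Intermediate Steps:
k(n) = 7 - n (k(n) = 6 + (1 - n) = 7 - n)
o(M) = 18*M*(-152 + M) (o(M) = 9*((M + M)*(M - 152)) = 9*((2*M)*(-152 + M)) = 9*(2*M*(-152 + M)) = 18*M*(-152 + M))
o(k(-14)) - 29150 = 18*(7 - 1*(-14))*(-152 + (7 - 1*(-14))) - 29150 = 18*(7 + 14)*(-152 + (7 + 14)) - 29150 = 18*21*(-152 + 21) - 29150 = 18*21*(-131) - 29150 = -49518 - 29150 = -78668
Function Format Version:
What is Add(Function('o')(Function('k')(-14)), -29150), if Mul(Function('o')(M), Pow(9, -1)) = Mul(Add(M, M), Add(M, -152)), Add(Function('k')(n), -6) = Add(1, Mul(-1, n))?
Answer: -78668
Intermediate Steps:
Function('k')(n) = Add(7, Mul(-1, n)) (Function('k')(n) = Add(6, Add(1, Mul(-1, n))) = Add(7, Mul(-1, n)))
Function('o')(M) = Mul(18, M, Add(-152, M)) (Function('o')(M) = Mul(9, Mul(Add(M, M), Add(M, -152))) = Mul(9, Mul(Mul(2, M), Add(-152, M))) = Mul(9, Mul(2, M, Add(-152, M))) = Mul(18, M, Add(-152, M)))
Add(Function('o')(Function('k')(-14)), -29150) = Add(Mul(18, Add(7, Mul(-1, -14)), Add(-152, Add(7, Mul(-1, -14)))), -29150) = Add(Mul(18, Add(7, 14), Add(-152, Add(7, 14))), -29150) = Add(Mul(18, 21, Add(-152, 21)), -29150) = Add(Mul(18, 21, -131), -29150) = Add(-49518, -29150) = -78668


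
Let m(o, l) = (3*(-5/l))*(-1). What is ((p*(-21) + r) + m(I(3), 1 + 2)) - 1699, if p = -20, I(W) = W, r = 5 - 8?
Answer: -1277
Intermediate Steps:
r = -3
m(o, l) = 15/l (m(o, l) = -15/l*(-1) = 15/l)
((p*(-21) + r) + m(I(3), 1 + 2)) - 1699 = ((-20*(-21) - 3) + 15/(1 + 2)) - 1699 = ((420 - 3) + 15/3) - 1699 = (417 + 15*(⅓)) - 1699 = (417 + 5) - 1699 = 422 - 1699 = -1277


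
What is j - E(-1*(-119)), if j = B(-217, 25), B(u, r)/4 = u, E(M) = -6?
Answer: -862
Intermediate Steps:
B(u, r) = 4*u
j = -868 (j = 4*(-217) = -868)
j - E(-1*(-119)) = -868 - 1*(-6) = -868 + 6 = -862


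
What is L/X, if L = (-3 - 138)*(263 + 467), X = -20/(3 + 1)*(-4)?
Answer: -10293/2 ≈ -5146.5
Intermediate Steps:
X = 20 (X = -20/4*(-4) = -2*5/2*(-4) = -5*(-4) = 20)
L = -102930 (L = -141*730 = -102930)
L/X = -102930/20 = -102930*1/20 = -10293/2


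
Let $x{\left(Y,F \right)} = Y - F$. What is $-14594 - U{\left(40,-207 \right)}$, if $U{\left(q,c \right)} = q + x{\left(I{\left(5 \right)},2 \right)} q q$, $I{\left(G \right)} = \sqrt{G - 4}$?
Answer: $-13034$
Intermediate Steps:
$I{\left(G \right)} = \sqrt{-4 + G}$
$U{\left(q,c \right)} = q - q^{2}$ ($U{\left(q,c \right)} = q + \left(\sqrt{-4 + 5} - 2\right) q q = q + \left(\sqrt{1} - 2\right) q^{2} = q + \left(1 - 2\right) q^{2} = q - q^{2}$)
$-14594 - U{\left(40,-207 \right)} = -14594 - 40 \left(1 - 40\right) = -14594 - 40 \left(-39\right) = -14594 - -1560 = -14594 + 1560 = -13034$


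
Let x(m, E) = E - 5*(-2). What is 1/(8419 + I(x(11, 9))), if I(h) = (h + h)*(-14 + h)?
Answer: 1/8609 ≈ 0.00011616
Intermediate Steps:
x(m, E) = 10 + E (x(m, E) = E + 10 = 10 + E)
I(h) = 2*h*(-14 + h) (I(h) = (2*h)*(-14 + h) = 2*h*(-14 + h))
1/(8419 + I(x(11, 9))) = 1/(8419 + 2*(10 + 9)*(-14 + (10 + 9))) = 1/(8419 + 2*19*(-14 + 19)) = 1/(8419 + 2*19*5) = 1/(8419 + 190) = 1/8609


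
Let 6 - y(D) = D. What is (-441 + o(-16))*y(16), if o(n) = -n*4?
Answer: 3770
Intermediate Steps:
o(n) = -4*n
y(D) = 6 - D
(-441 + o(-16))*y(16) = (-441 - 4*(-16))*(6 - 1*16) = (-441 + 64)*(6 - 16) = -377*(-10) = 3770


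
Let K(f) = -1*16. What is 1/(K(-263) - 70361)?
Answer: -1/70377 ≈ -1.4209e-5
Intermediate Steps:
K(f) = -16
1/(K(-263) - 70361) = 1/(-16 - 70361) = 1/(-70377) = -1/70377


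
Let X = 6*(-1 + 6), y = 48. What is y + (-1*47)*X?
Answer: -1362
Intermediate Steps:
X = 30 (X = 6*5 = 30)
y + (-1*47)*X = 48 - 1*47*30 = 48 - 47*30 = 48 - 1410 = -1362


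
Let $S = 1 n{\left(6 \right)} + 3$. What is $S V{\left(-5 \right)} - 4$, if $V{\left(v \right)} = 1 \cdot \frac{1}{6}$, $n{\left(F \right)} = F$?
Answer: $- \frac{5}{2} \approx -2.5$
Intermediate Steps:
$V{\left(v \right)} = \frac{1}{6}$ ($V{\left(v \right)} = 1 \cdot \frac{1}{6} = \frac{1}{6}$)
$S = 9$ ($S = 1 \cdot 6 + 3 = 6 + 3 = 9$)
$S V{\left(-5 \right)} - 4 = 9 \cdot \frac{1}{6} - 4 = \frac{3}{2} - 4 = - \frac{5}{2}$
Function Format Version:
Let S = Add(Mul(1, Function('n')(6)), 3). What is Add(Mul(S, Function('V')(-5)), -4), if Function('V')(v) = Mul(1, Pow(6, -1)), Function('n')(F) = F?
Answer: Rational(-5, 2) ≈ -2.5000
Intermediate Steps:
Function('V')(v) = Rational(1, 6) (Function('V')(v) = Mul(1, Rational(1, 6)) = Rational(1, 6))
S = 9 (S = Add(Mul(1, 6), 3) = Add(6, 3) = 9)
Add(Mul(S, Function('V')(-5)), -4) = Add(Mul(9, Rational(1, 6)), -4) = Add(Rational(3, 2), -4) = Rational(-5, 2)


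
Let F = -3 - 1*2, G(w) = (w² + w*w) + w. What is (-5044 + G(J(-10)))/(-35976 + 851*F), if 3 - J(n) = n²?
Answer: -13677/40231 ≈ -0.33996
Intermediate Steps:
J(n) = 3 - n²
G(w) = w + 2*w² (G(w) = (w² + w²) + w = 2*w² + w = w + 2*w²)
F = -5 (F = -3 - 2 = -5)
(-5044 + G(J(-10)))/(-35976 + 851*F) = (-5044 + (3 - 1*(-10)²)*(1 + 2*(3 - 1*(-10)²)))/(-35976 + 851*(-5)) = (-5044 + (3 - 1*100)*(1 + 2*(3 - 1*100)))/(-35976 - 4255) = (-5044 + (3 - 100)*(1 + 2*(3 - 100)))/(-40231) = (-5044 - 97*(1 + 2*(-97)))*(-1/40231) = (-5044 - 97*(1 - 194))*(-1/40231) = (-5044 - 97*(-193))*(-1/40231) = (-5044 + 18721)*(-1/40231) = 13677*(-1/40231) = -13677/40231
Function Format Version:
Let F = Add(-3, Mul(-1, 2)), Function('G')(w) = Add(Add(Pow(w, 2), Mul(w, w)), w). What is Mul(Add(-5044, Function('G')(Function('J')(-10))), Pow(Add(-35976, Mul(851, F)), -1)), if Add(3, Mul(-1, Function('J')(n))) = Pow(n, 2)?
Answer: Rational(-13677, 40231) ≈ -0.33996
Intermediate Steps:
Function('J')(n) = Add(3, Mul(-1, Pow(n, 2)))
Function('G')(w) = Add(w, Mul(2, Pow(w, 2))) (Function('G')(w) = Add(Add(Pow(w, 2), Pow(w, 2)), w) = Add(Mul(2, Pow(w, 2)), w) = Add(w, Mul(2, Pow(w, 2))))
F = -5 (F = Add(-3, -2) = -5)
Mul(Add(-5044, Function('G')(Function('J')(-10))), Pow(Add(-35976, Mul(851, F)), -1)) = Mul(Add(-5044, Mul(Add(3, Mul(-1, Pow(-10, 2))), Add(1, Mul(2, Add(3, Mul(-1, Pow(-10, 2))))))), Pow(Add(-35976, Mul(851, -5)), -1)) = Mul(Add(-5044, Mul(Add(3, Mul(-1, 100)), Add(1, Mul(2, Add(3, Mul(-1, 100)))))), Pow(Add(-35976, -4255), -1)) = Mul(Add(-5044, Mul(Add(3, -100), Add(1, Mul(2, Add(3, -100))))), Pow(-40231, -1)) = Mul(Add(-5044, Mul(-97, Add(1, Mul(2, -97)))), Rational(-1, 40231)) = Mul(Add(-5044, Mul(-97, Add(1, -194))), Rational(-1, 40231)) = Mul(Add(-5044, Mul(-97, -193)), Rational(-1, 40231)) = Mul(Add(-5044, 18721), Rational(-1, 40231)) = Mul(13677, Rational(-1, 40231)) = Rational(-13677, 40231)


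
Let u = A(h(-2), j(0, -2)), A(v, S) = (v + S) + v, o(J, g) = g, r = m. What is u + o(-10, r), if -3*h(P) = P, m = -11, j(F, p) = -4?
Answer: -41/3 ≈ -13.667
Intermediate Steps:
h(P) = -P/3
r = -11
A(v, S) = S + 2*v (A(v, S) = (S + v) + v = S + 2*v)
u = -8/3 (u = -4 + 2*(-⅓*(-2)) = -4 + 2*(⅔) = -4 + 4/3 = -8/3 ≈ -2.6667)
u + o(-10, r) = -8/3 - 11 = -41/3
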